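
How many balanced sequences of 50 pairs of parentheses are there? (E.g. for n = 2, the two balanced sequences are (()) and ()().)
C_50 = 1978261657756160653623774456

These balanced parentheses are counted by the Catalan number C_n = (1/(n + 1)) · C(2n, n). For n = 50: C_50 = (1/51) · C(100, 50) = 100891344545564193334812497256/51 = 1978261657756160653623774456.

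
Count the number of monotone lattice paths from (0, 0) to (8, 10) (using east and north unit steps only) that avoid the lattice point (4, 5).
Number of paths = 27882

Total paths from (0, 0) to (8, 10): C(18, 8) = 43758. Paths through (4, 5): (paths (0, 0) → (4, 5)) × (paths (4, 5) → (8, 10)) = C(9, 4) · C(9, 4) = 126 · 126 = 15876. Avoidance count = 43758 − 15876 = 27882.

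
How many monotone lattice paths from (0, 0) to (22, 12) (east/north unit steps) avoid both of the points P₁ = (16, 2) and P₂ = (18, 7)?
Number of paths = 486965454

Inclusion–exclusion. Total paths: C(34, 22) = 548354040. Through P₁: C(18, 16)·C(16, 6) = 1225224. Through P₂: C(25, 18)·C(9, 4) = 60568200. Since P₁ is strictly southwest of P₂, a monotone path through both must visit P₁ then P₂; paths through both = C(18, 16)·C(7, 2)·C(9, 4) = 404838. Avoid both = 548354040 − 1225224 − 60568200 + 404838 = 486965454.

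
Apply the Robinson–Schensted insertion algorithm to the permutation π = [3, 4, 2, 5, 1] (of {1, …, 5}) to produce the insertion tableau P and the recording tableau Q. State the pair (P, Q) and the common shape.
P = [1, 4, 5] / [2] / [3];  Q = [1, 2, 4] / [3] / [5];  common shape = (3, 1, 1)

Row-insert the values π_1, π_2, … into P one at a time, bumping the leftmost entry strictly greater than the inserted value down to the next row. The recording tableau Q records, in position (i, j), the step at which that cell was added to P.
  Insert 3 (step 1): P = [3];  Q = [1]
  Insert 4 (step 2): P = [3, 4];  Q = [1, 2]
  Insert 2 (step 3): P = [2, 4] / [3];  Q = [1, 2] / [3]
  Insert 5 (step 4): P = [2, 4, 5] / [3];  Q = [1, 2, 4] / [3]
  Insert 1 (step 5): P = [1, 4, 5] / [2] / [3];  Q = [1, 2, 4] / [3] / [5]
Final shape: (3, 1, 1).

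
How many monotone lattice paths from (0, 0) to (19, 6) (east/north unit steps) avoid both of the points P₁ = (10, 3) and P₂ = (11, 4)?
Number of paths = 78495

Inclusion–exclusion. Total paths: C(25, 19) = 177100. Through P₁: C(13, 10)·C(12, 9) = 62920. Through P₂: C(15, 11)·C(10, 8) = 61425. Since P₁ is strictly southwest of P₂, a monotone path through both must visit P₁ then P₂; paths through both = C(13, 10)·C(2, 1)·C(10, 8) = 25740. Avoid both = 177100 − 62920 − 61425 + 25740 = 78495.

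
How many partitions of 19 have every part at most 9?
p(19, parts ≤ 9) = 393

Use the recurrence p(n, m) = p(n, m−1) + p(n−m, m): either the largest part is < m (count p(n, m−1)) or the largest part is exactly m (remove one copy of m, count p(n−m, m)). With p(0, ·) = 1 this gives p(19, parts ≤ 9) = 393. (By conjugating Young diagrams, this also counts partitions of 19 into at most 9 parts.)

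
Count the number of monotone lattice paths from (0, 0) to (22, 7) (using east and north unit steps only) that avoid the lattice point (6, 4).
Number of paths = 1357290

Total paths from (0, 0) to (22, 7): C(29, 22) = 1560780. Paths through (6, 4): (paths (0, 0) → (6, 4)) × (paths (6, 4) → (22, 7)) = C(10, 6) · C(19, 16) = 210 · 969 = 203490. Avoidance count = 1560780 − 203490 = 1357290.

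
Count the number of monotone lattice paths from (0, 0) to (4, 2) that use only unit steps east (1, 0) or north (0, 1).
Number of paths = 15

A monotone lattice path from (0, 0) to (4, 2) consists of 4 east steps and 2 north steps in some order, so it is determined by which 4 of the 6 steps are east. The count is C(6, 4) = 15.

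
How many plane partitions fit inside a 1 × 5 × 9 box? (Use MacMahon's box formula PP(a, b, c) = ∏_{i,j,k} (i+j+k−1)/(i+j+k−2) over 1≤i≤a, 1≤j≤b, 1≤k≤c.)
PP(1, 5, 9) = 2002

Evaluate the triple product over i = 1..1, j = 1..5, k = 1..9. The factors are (2/1) · (3/2) · (4/3) · (5/4) · (6/5) · (7/6) · (8/7) · (9/8) · … (45 factors total). The numerators and denominators telescope so the product is an integer; carrying out the multiplication exactly gives PP(1, 5, 9) = 2002.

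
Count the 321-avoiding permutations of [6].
C_6 = 132

These 321-avoiding permutations are counted by the Catalan number C_n = (1/(n + 1)) · C(2n, n). For n = 6: C_6 = (1/7) · C(12, 6) = 924/7 = 132.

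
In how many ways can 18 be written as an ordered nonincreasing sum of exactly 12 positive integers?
p(18, 12 parts) = 11

Partitions of n into exactly k parts are in bijection with partitions of n − k into at most k parts (subtract 1 from each part). So p(18, exactly 12) = p(6, parts ≤ 12). Computing via the recurrence p(m, j) = p(m, j−1) + p(m−j, j) gives 11.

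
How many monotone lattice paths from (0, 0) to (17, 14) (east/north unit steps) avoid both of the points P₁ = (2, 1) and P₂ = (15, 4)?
Number of paths = 152711109

Inclusion–exclusion. Total paths: C(31, 17) = 265182525. Through P₁: C(3, 2)·C(28, 15) = 112326480. Through P₂: C(19, 15)·C(12, 2) = 255816. Since P₁ is strictly southwest of P₂, a monotone path through both must visit P₁ then P₂; paths through both = C(3, 2)·C(16, 13)·C(12, 2) = 110880. Avoid both = 265182525 − 112326480 − 255816 + 110880 = 152711109.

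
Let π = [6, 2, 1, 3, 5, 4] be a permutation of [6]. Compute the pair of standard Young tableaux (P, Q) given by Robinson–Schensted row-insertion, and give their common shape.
P = [1, 3, 4] / [2, 5] / [6];  Q = [1, 4, 5] / [2, 6] / [3];  common shape = (3, 2, 1)

Row-insert the values π_1, π_2, … into P one at a time, bumping the leftmost entry strictly greater than the inserted value down to the next row. The recording tableau Q records, in position (i, j), the step at which that cell was added to P.
  Insert 6 (step 1): P = [6];  Q = [1]
  Insert 2 (step 2): P = [2] / [6];  Q = [1] / [2]
  Insert 1 (step 3): P = [1] / [2] / [6];  Q = [1] / [2] / [3]
  Insert 3 (step 4): P = [1, 3] / [2] / [6];  Q = [1, 4] / [2] / [3]
  Insert 5 (step 5): P = [1, 3, 5] / [2] / [6];  Q = [1, 4, 5] / [2] / [3]
  Insert 4 (step 6): P = [1, 3, 4] / [2, 5] / [6];  Q = [1, 4, 5] / [2, 6] / [3]
Final shape: (3, 2, 1).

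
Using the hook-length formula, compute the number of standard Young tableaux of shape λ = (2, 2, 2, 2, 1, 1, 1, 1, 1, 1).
# SYT of shape (2, 2, 2, 2, 1, 1, 1, 1, 1, 1) = 637

Hook-length formula: f^λ = n! / Π hook(c), product over all cells c of the Young diagram. For λ = (2, 2, 2, 2, 1, 1, 1, 1, 1, 1), n = 14 boxes. Hook lengths by row (left-to-right, top-to-bottom): [11, 4]; [10, 3]; [9, 2]; [8, 1]; [6]; [5]; [4]; [3]; [2]; [1]. Product of hooks = 136857600. So f^λ = 14! / 136857600 = 87178291200 / 136857600 = 637.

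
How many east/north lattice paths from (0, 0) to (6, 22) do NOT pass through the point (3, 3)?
Number of paths = 345940

Total paths from (0, 0) to (6, 22): C(28, 6) = 376740. Paths through (3, 3): (paths (0, 0) → (3, 3)) × (paths (3, 3) → (6, 22)) = C(6, 3) · C(22, 3) = 20 · 1540 = 30800. Avoidance count = 376740 − 30800 = 345940.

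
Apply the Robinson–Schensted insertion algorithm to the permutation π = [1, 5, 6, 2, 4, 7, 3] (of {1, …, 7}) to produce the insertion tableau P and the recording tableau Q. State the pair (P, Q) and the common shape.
P = [1, 2, 3, 7] / [4, 6] / [5];  Q = [1, 2, 3, 6] / [4, 5] / [7];  common shape = (4, 2, 1)

Row-insert the values π_1, π_2, … into P one at a time, bumping the leftmost entry strictly greater than the inserted value down to the next row. The recording tableau Q records, in position (i, j), the step at which that cell was added to P.
  Insert 1 (step 1): P = [1];  Q = [1]
  Insert 5 (step 2): P = [1, 5];  Q = [1, 2]
  Insert 6 (step 3): P = [1, 5, 6];  Q = [1, 2, 3]
  Insert 2 (step 4): P = [1, 2, 6] / [5];  Q = [1, 2, 3] / [4]
  Insert 4 (step 5): P = [1, 2, 4] / [5, 6];  Q = [1, 2, 3] / [4, 5]
  Insert 7 (step 6): P = [1, 2, 4, 7] / [5, 6];  Q = [1, 2, 3, 6] / [4, 5]
  Insert 3 (step 7): P = [1, 2, 3, 7] / [4, 6] / [5];  Q = [1, 2, 3, 6] / [4, 5] / [7]
Final shape: (4, 2, 1).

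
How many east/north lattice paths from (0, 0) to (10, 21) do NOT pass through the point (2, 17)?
Number of paths = 44267520

Total paths from (0, 0) to (10, 21): C(31, 10) = 44352165. Paths through (2, 17): (paths (0, 0) → (2, 17)) × (paths (2, 17) → (10, 21)) = C(19, 2) · C(12, 8) = 171 · 495 = 84645. Avoidance count = 44352165 − 84645 = 44267520.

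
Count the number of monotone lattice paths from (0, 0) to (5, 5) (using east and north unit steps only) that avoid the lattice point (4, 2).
Number of paths = 192

Total paths from (0, 0) to (5, 5): C(10, 5) = 252. Paths through (4, 2): (paths (0, 0) → (4, 2)) × (paths (4, 2) → (5, 5)) = C(6, 4) · C(4, 1) = 15 · 4 = 60. Avoidance count = 252 − 60 = 192.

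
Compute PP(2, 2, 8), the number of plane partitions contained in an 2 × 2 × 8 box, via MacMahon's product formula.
PP(2, 2, 8) = 825

Evaluate the triple product over i = 1..2, j = 1..2, k = 1..8. The factors are (2/1) · (3/2) · (4/3) · (5/4) · (6/5) · (7/6) · (8/7) · (9/8) · … (32 factors total). The numerators and denominators telescope so the product is an integer; carrying out the multiplication exactly gives PP(2, 2, 8) = 825.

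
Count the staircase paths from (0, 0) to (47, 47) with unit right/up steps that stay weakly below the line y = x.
C_47 = 33868773757191046886429490

These NE paths below the diagonal are counted by the Catalan number C_n = (1/(n + 1)) · C(2n, n). For n = 47: C_47 = (1/48) · C(94, 47) = 1625701140345170250548615520/48 = 33868773757191046886429490.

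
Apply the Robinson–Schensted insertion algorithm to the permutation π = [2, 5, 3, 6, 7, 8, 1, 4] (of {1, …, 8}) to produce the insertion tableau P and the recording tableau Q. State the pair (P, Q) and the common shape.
P = [1, 3, 4, 7, 8] / [2, 6] / [5];  Q = [1, 2, 4, 5, 6] / [3, 8] / [7];  common shape = (5, 2, 1)

Row-insert the values π_1, π_2, … into P one at a time, bumping the leftmost entry strictly greater than the inserted value down to the next row. The recording tableau Q records, in position (i, j), the step at which that cell was added to P.
  Insert 2 (step 1): P = [2];  Q = [1]
  Insert 5 (step 2): P = [2, 5];  Q = [1, 2]
  Insert 3 (step 3): P = [2, 3] / [5];  Q = [1, 2] / [3]
  Insert 6 (step 4): P = [2, 3, 6] / [5];  Q = [1, 2, 4] / [3]
  Insert 7 (step 5): P = [2, 3, 6, 7] / [5];  Q = [1, 2, 4, 5] / [3]
  Insert 8 (step 6): P = [2, 3, 6, 7, 8] / [5];  Q = [1, 2, 4, 5, 6] / [3]
  Insert 1 (step 7): P = [1, 3, 6, 7, 8] / [2] / [5];  Q = [1, 2, 4, 5, 6] / [3] / [7]
  Insert 4 (step 8): P = [1, 3, 4, 7, 8] / [2, 6] / [5];  Q = [1, 2, 4, 5, 6] / [3, 8] / [7]
Final shape: (5, 2, 1).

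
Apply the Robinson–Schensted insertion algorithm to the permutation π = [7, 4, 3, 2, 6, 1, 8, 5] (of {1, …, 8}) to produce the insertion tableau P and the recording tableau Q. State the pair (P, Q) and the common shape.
P = [1, 5, 8] / [2, 6] / [3] / [4] / [7];  Q = [1, 5, 7] / [2, 8] / [3] / [4] / [6];  common shape = (3, 2, 1, 1, 1)

Row-insert the values π_1, π_2, … into P one at a time, bumping the leftmost entry strictly greater than the inserted value down to the next row. The recording tableau Q records, in position (i, j), the step at which that cell was added to P.
  Insert 7 (step 1): P = [7];  Q = [1]
  Insert 4 (step 2): P = [4] / [7];  Q = [1] / [2]
  Insert 3 (step 3): P = [3] / [4] / [7];  Q = [1] / [2] / [3]
  Insert 2 (step 4): P = [2] / [3] / [4] / [7];  Q = [1] / [2] / [3] / [4]
  Insert 6 (step 5): P = [2, 6] / [3] / [4] / [7];  Q = [1, 5] / [2] / [3] / [4]
  Insert 1 (step 6): P = [1, 6] / [2] / [3] / [4] / [7];  Q = [1, 5] / [2] / [3] / [4] / [6]
  Insert 8 (step 7): P = [1, 6, 8] / [2] / [3] / [4] / [7];  Q = [1, 5, 7] / [2] / [3] / [4] / [6]
  Insert 5 (step 8): P = [1, 5, 8] / [2, 6] / [3] / [4] / [7];  Q = [1, 5, 7] / [2, 8] / [3] / [4] / [6]
Final shape: (3, 2, 1, 1, 1).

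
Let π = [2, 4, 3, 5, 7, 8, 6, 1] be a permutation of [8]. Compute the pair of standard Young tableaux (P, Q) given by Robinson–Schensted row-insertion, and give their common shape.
P = [1, 3, 5, 6, 8] / [2, 7] / [4];  Q = [1, 2, 4, 5, 6] / [3, 7] / [8];  common shape = (5, 2, 1)

Row-insert the values π_1, π_2, … into P one at a time, bumping the leftmost entry strictly greater than the inserted value down to the next row. The recording tableau Q records, in position (i, j), the step at which that cell was added to P.
  Insert 2 (step 1): P = [2];  Q = [1]
  Insert 4 (step 2): P = [2, 4];  Q = [1, 2]
  Insert 3 (step 3): P = [2, 3] / [4];  Q = [1, 2] / [3]
  Insert 5 (step 4): P = [2, 3, 5] / [4];  Q = [1, 2, 4] / [3]
  Insert 7 (step 5): P = [2, 3, 5, 7] / [4];  Q = [1, 2, 4, 5] / [3]
  Insert 8 (step 6): P = [2, 3, 5, 7, 8] / [4];  Q = [1, 2, 4, 5, 6] / [3]
  Insert 6 (step 7): P = [2, 3, 5, 6, 8] / [4, 7];  Q = [1, 2, 4, 5, 6] / [3, 7]
  Insert 1 (step 8): P = [1, 3, 5, 6, 8] / [2, 7] / [4];  Q = [1, 2, 4, 5, 6] / [3, 7] / [8]
Final shape: (5, 2, 1).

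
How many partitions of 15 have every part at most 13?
p(15, parts ≤ 13) = 174

Partitions of 15 with all parts ≤ 13: 13+2, 13+1+1, 12+3, 12+2+1, 12+1+1+1, 11+4, 11+3+1, 11+2+2, 11+2+1+1, 11+1+1+1+1, 10+5, 10+4+1, 10+3+2, 10+3+1+1, 10+2+2+1, 10+2+1+1+1, 10+1+1+1+1+1, 9+6, 9+5+1, 9+4+2, 9+4+1+1, 9+3+3, 9+3+2+1, 9+3+1+1+1, 9+2+2+2, 9+2+2+1+1, 9+2+1+1+1+1, 9+1+1+1+1+1+1, 8+7, 8+6+1, … (174 total). Count = 174.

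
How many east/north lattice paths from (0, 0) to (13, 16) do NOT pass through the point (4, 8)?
Number of paths = 55830465

Total paths from (0, 0) to (13, 16): C(29, 13) = 67863915. Paths through (4, 8): (paths (0, 0) → (4, 8)) × (paths (4, 8) → (13, 16)) = C(12, 4) · C(17, 9) = 495 · 24310 = 12033450. Avoidance count = 67863915 − 12033450 = 55830465.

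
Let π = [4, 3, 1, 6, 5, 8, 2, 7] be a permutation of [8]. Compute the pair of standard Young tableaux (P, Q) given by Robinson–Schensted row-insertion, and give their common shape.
P = [1, 2, 7] / [3, 5, 8] / [4, 6];  Q = [1, 4, 6] / [2, 5, 8] / [3, 7];  common shape = (3, 3, 2)

Row-insert the values π_1, π_2, … into P one at a time, bumping the leftmost entry strictly greater than the inserted value down to the next row. The recording tableau Q records, in position (i, j), the step at which that cell was added to P.
  Insert 4 (step 1): P = [4];  Q = [1]
  Insert 3 (step 2): P = [3] / [4];  Q = [1] / [2]
  Insert 1 (step 3): P = [1] / [3] / [4];  Q = [1] / [2] / [3]
  Insert 6 (step 4): P = [1, 6] / [3] / [4];  Q = [1, 4] / [2] / [3]
  Insert 5 (step 5): P = [1, 5] / [3, 6] / [4];  Q = [1, 4] / [2, 5] / [3]
  Insert 8 (step 6): P = [1, 5, 8] / [3, 6] / [4];  Q = [1, 4, 6] / [2, 5] / [3]
  Insert 2 (step 7): P = [1, 2, 8] / [3, 5] / [4, 6];  Q = [1, 4, 6] / [2, 5] / [3, 7]
  Insert 7 (step 8): P = [1, 2, 7] / [3, 5, 8] / [4, 6];  Q = [1, 4, 6] / [2, 5, 8] / [3, 7]
Final shape: (3, 3, 2).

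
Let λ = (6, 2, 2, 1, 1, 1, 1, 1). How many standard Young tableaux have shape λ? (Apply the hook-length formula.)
# SYT of shape (6, 2, 2, 1, 1, 1, 1, 1) = 44550

Hook-length formula: f^λ = n! / Π hook(c), product over all cells c of the Young diagram. For λ = (6, 2, 2, 1, 1, 1, 1, 1), n = 15 boxes. Hook lengths by row (left-to-right, top-to-bottom): [13, 7, 4, 3, 2, 1]; [8, 2]; [7, 1]; [5]; [4]; [3]; [2]; [1]. Product of hooks = 29352960. So f^λ = 15! / 29352960 = 1307674368000 / 29352960 = 44550.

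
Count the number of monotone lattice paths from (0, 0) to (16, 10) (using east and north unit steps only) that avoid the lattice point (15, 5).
Number of paths = 5218711

Total paths from (0, 0) to (16, 10): C(26, 16) = 5311735. Paths through (15, 5): (paths (0, 0) → (15, 5)) × (paths (15, 5) → (16, 10)) = C(20, 15) · C(6, 1) = 15504 · 6 = 93024. Avoidance count = 5311735 − 93024 = 5218711.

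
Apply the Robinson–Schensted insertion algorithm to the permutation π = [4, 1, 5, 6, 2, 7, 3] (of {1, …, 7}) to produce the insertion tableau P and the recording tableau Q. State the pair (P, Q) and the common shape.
P = [1, 2, 3, 7] / [4, 5, 6];  Q = [1, 3, 4, 6] / [2, 5, 7];  common shape = (4, 3)

Row-insert the values π_1, π_2, … into P one at a time, bumping the leftmost entry strictly greater than the inserted value down to the next row. The recording tableau Q records, in position (i, j), the step at which that cell was added to P.
  Insert 4 (step 1): P = [4];  Q = [1]
  Insert 1 (step 2): P = [1] / [4];  Q = [1] / [2]
  Insert 5 (step 3): P = [1, 5] / [4];  Q = [1, 3] / [2]
  Insert 6 (step 4): P = [1, 5, 6] / [4];  Q = [1, 3, 4] / [2]
  Insert 2 (step 5): P = [1, 2, 6] / [4, 5];  Q = [1, 3, 4] / [2, 5]
  Insert 7 (step 6): P = [1, 2, 6, 7] / [4, 5];  Q = [1, 3, 4, 6] / [2, 5]
  Insert 3 (step 7): P = [1, 2, 3, 7] / [4, 5, 6];  Q = [1, 3, 4, 6] / [2, 5, 7]
Final shape: (4, 3).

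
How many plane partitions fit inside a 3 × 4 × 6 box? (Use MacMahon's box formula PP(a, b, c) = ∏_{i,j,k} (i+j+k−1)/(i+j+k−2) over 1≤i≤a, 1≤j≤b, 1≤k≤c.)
PP(3, 4, 6) = 457380

Evaluate the triple product over i = 1..3, j = 1..4, k = 1..6. The factors are (2/1) · (3/2) · (4/3) · (5/4) · (6/5) · (7/6) · (3/2) · (4/3) · … (72 factors total). The numerators and denominators telescope so the product is an integer; carrying out the multiplication exactly gives PP(3, 4, 6) = 457380.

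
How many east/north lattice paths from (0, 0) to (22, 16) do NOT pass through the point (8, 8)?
Number of paths = 18124534530

Total paths from (0, 0) to (22, 16): C(38, 22) = 22239974430. Paths through (8, 8): (paths (0, 0) → (8, 8)) × (paths (8, 8) → (22, 16)) = C(16, 8) · C(22, 14) = 12870 · 319770 = 4115439900. Avoidance count = 22239974430 − 4115439900 = 18124534530.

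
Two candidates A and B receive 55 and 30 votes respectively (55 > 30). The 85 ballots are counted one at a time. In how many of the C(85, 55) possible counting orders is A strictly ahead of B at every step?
Strict-lead orderings = 24602724012065200508640

Total orderings of the 85 votes with 55 for A: C(85, 55) = 83649261641021681729376. By the Bertrand ballot formula (Cycle Lemma / reflection principle), the number of orderings in which A is strictly ahead of B throughout is (p − q)/(p + q) · C(p + q, p) = (55 − 30)/(55 + 30) · 83649261641021681729376 = 24602724012065200508640.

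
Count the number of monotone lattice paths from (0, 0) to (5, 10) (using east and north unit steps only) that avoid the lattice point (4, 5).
Number of paths = 2247

Total paths from (0, 0) to (5, 10): C(15, 5) = 3003. Paths through (4, 5): (paths (0, 0) → (4, 5)) × (paths (4, 5) → (5, 10)) = C(9, 4) · C(6, 1) = 126 · 6 = 756. Avoidance count = 3003 − 756 = 2247.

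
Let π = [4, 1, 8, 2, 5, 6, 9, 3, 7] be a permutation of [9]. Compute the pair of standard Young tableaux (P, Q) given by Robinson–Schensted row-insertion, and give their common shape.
P = [1, 2, 3, 6, 7] / [4, 5, 9] / [8];  Q = [1, 3, 5, 6, 7] / [2, 4, 9] / [8];  common shape = (5, 3, 1)

Row-insert the values π_1, π_2, … into P one at a time, bumping the leftmost entry strictly greater than the inserted value down to the next row. The recording tableau Q records, in position (i, j), the step at which that cell was added to P.
  Insert 4 (step 1): P = [4];  Q = [1]
  Insert 1 (step 2): P = [1] / [4];  Q = [1] / [2]
  Insert 8 (step 3): P = [1, 8] / [4];  Q = [1, 3] / [2]
  Insert 2 (step 4): P = [1, 2] / [4, 8];  Q = [1, 3] / [2, 4]
  Insert 5 (step 5): P = [1, 2, 5] / [4, 8];  Q = [1, 3, 5] / [2, 4]
  Insert 6 (step 6): P = [1, 2, 5, 6] / [4, 8];  Q = [1, 3, 5, 6] / [2, 4]
  Insert 9 (step 7): P = [1, 2, 5, 6, 9] / [4, 8];  Q = [1, 3, 5, 6, 7] / [2, 4]
  Insert 3 (step 8): P = [1, 2, 3, 6, 9] / [4, 5] / [8];  Q = [1, 3, 5, 6, 7] / [2, 4] / [8]
  Insert 7 (step 9): P = [1, 2, 3, 6, 7] / [4, 5, 9] / [8];  Q = [1, 3, 5, 6, 7] / [2, 4, 9] / [8]
Final shape: (5, 3, 1).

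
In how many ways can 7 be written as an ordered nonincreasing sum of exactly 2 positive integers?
p(7, 2 parts) = 3

Partitions of n into exactly k parts ↔ partitions of n − k into at most k parts (subtract 1 from each part). For n = 7, k = 2, the partitions are: 6+1, 5+2, 4+3. Count = 3.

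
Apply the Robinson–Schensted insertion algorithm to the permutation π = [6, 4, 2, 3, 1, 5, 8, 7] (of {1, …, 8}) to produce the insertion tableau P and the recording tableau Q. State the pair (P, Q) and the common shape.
P = [1, 3, 5, 7] / [2, 8] / [4] / [6];  Q = [1, 4, 6, 7] / [2, 8] / [3] / [5];  common shape = (4, 2, 1, 1)

Row-insert the values π_1, π_2, … into P one at a time, bumping the leftmost entry strictly greater than the inserted value down to the next row. The recording tableau Q records, in position (i, j), the step at which that cell was added to P.
  Insert 6 (step 1): P = [6];  Q = [1]
  Insert 4 (step 2): P = [4] / [6];  Q = [1] / [2]
  Insert 2 (step 3): P = [2] / [4] / [6];  Q = [1] / [2] / [3]
  Insert 3 (step 4): P = [2, 3] / [4] / [6];  Q = [1, 4] / [2] / [3]
  Insert 1 (step 5): P = [1, 3] / [2] / [4] / [6];  Q = [1, 4] / [2] / [3] / [5]
  Insert 5 (step 6): P = [1, 3, 5] / [2] / [4] / [6];  Q = [1, 4, 6] / [2] / [3] / [5]
  Insert 8 (step 7): P = [1, 3, 5, 8] / [2] / [4] / [6];  Q = [1, 4, 6, 7] / [2] / [3] / [5]
  Insert 7 (step 8): P = [1, 3, 5, 7] / [2, 8] / [4] / [6];  Q = [1, 4, 6, 7] / [2, 8] / [3] / [5]
Final shape: (4, 2, 1, 1).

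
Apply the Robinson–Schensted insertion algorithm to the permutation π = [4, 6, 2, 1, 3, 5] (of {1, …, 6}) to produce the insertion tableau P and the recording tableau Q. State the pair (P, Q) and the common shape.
P = [1, 3, 5] / [2, 6] / [4];  Q = [1, 2, 6] / [3, 5] / [4];  common shape = (3, 2, 1)

Row-insert the values π_1, π_2, … into P one at a time, bumping the leftmost entry strictly greater than the inserted value down to the next row. The recording tableau Q records, in position (i, j), the step at which that cell was added to P.
  Insert 4 (step 1): P = [4];  Q = [1]
  Insert 6 (step 2): P = [4, 6];  Q = [1, 2]
  Insert 2 (step 3): P = [2, 6] / [4];  Q = [1, 2] / [3]
  Insert 1 (step 4): P = [1, 6] / [2] / [4];  Q = [1, 2] / [3] / [4]
  Insert 3 (step 5): P = [1, 3] / [2, 6] / [4];  Q = [1, 2] / [3, 5] / [4]
  Insert 5 (step 6): P = [1, 3, 5] / [2, 6] / [4];  Q = [1, 2, 6] / [3, 5] / [4]
Final shape: (3, 2, 1).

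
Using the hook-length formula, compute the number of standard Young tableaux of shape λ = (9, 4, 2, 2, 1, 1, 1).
# SYT of shape (9, 4, 2, 2, 1, 1, 1) = 67721472

Hook-length formula: f^λ = n! / Π hook(c), product over all cells c of the Young diagram. For λ = (9, 4, 2, 2, 1, 1, 1), n = 20 boxes. Hook lengths by row (left-to-right, top-to-bottom): [15, 11, 8, 7, 5, 4, 3, 2, 1]; [9, 5, 2, 1]; [6, 2]; [5, 1]; [3]; [2]; [1]. Product of hooks = 35925120000. So f^λ = 20! / 35925120000 = 2432902008176640000 / 35925120000 = 67721472.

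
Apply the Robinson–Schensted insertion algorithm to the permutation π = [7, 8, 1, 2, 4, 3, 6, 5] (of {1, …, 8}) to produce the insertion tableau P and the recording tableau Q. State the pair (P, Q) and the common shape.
P = [1, 2, 3, 5] / [4, 6] / [7, 8];  Q = [1, 2, 5, 7] / [3, 4] / [6, 8];  common shape = (4, 2, 2)

Row-insert the values π_1, π_2, … into P one at a time, bumping the leftmost entry strictly greater than the inserted value down to the next row. The recording tableau Q records, in position (i, j), the step at which that cell was added to P.
  Insert 7 (step 1): P = [7];  Q = [1]
  Insert 8 (step 2): P = [7, 8];  Q = [1, 2]
  Insert 1 (step 3): P = [1, 8] / [7];  Q = [1, 2] / [3]
  Insert 2 (step 4): P = [1, 2] / [7, 8];  Q = [1, 2] / [3, 4]
  Insert 4 (step 5): P = [1, 2, 4] / [7, 8];  Q = [1, 2, 5] / [3, 4]
  Insert 3 (step 6): P = [1, 2, 3] / [4, 8] / [7];  Q = [1, 2, 5] / [3, 4] / [6]
  Insert 6 (step 7): P = [1, 2, 3, 6] / [4, 8] / [7];  Q = [1, 2, 5, 7] / [3, 4] / [6]
  Insert 5 (step 8): P = [1, 2, 3, 5] / [4, 6] / [7, 8];  Q = [1, 2, 5, 7] / [3, 4] / [6, 8]
Final shape: (4, 2, 2).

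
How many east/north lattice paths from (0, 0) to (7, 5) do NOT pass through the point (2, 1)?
Number of paths = 414

Total paths from (0, 0) to (7, 5): C(12, 7) = 792. Paths through (2, 1): (paths (0, 0) → (2, 1)) × (paths (2, 1) → (7, 5)) = C(3, 2) · C(9, 5) = 3 · 126 = 378. Avoidance count = 792 − 378 = 414.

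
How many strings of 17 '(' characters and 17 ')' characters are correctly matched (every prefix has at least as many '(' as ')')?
C_17 = 129644790

These balanced parentheses are counted by the Catalan number C_n = (1/(n + 1)) · C(2n, n). For n = 17: C_17 = (1/18) · C(34, 17) = 2333606220/18 = 129644790.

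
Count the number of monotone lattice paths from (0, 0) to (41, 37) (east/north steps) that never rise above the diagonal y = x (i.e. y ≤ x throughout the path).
Number of paths = 2927962836538397607950

By the reflection principle (André's argument), the number of monotone paths to (41, 37) with n ≤ m that never go above y = x is C(78, 41) − C(78, 42) = 24594887826922539906780 − 21666924990384142298830 = 2927962836538397607950.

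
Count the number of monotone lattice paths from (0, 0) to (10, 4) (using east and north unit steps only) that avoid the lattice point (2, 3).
Number of paths = 911

Total paths from (0, 0) to (10, 4): C(14, 10) = 1001. Paths through (2, 3): (paths (0, 0) → (2, 3)) × (paths (2, 3) → (10, 4)) = C(5, 2) · C(9, 8) = 10 · 9 = 90. Avoidance count = 1001 − 90 = 911.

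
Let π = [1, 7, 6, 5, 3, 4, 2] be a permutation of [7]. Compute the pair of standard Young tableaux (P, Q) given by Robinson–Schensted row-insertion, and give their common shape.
P = [1, 2, 4] / [3] / [5] / [6] / [7];  Q = [1, 2, 6] / [3] / [4] / [5] / [7];  common shape = (3, 1, 1, 1, 1)

Row-insert the values π_1, π_2, … into P one at a time, bumping the leftmost entry strictly greater than the inserted value down to the next row. The recording tableau Q records, in position (i, j), the step at which that cell was added to P.
  Insert 1 (step 1): P = [1];  Q = [1]
  Insert 7 (step 2): P = [1, 7];  Q = [1, 2]
  Insert 6 (step 3): P = [1, 6] / [7];  Q = [1, 2] / [3]
  Insert 5 (step 4): P = [1, 5] / [6] / [7];  Q = [1, 2] / [3] / [4]
  Insert 3 (step 5): P = [1, 3] / [5] / [6] / [7];  Q = [1, 2] / [3] / [4] / [5]
  Insert 4 (step 6): P = [1, 3, 4] / [5] / [6] / [7];  Q = [1, 2, 6] / [3] / [4] / [5]
  Insert 2 (step 7): P = [1, 2, 4] / [3] / [5] / [6] / [7];  Q = [1, 2, 6] / [3] / [4] / [5] / [7]
Final shape: (3, 1, 1, 1, 1).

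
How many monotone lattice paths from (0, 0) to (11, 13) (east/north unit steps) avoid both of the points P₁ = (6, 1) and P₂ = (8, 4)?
Number of paths = 2359328

Inclusion–exclusion. Total paths: C(24, 11) = 2496144. Through P₁: C(7, 6)·C(17, 5) = 43316. Through P₂: C(12, 8)·C(12, 3) = 108900. Since P₁ is strictly southwest of P₂, a monotone path through both must visit P₁ then P₂; paths through both = C(7, 6)·C(5, 2)·C(12, 3) = 15400. Avoid both = 2496144 − 43316 − 108900 + 15400 = 2359328.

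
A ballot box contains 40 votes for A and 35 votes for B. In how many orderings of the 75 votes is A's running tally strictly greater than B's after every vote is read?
Strict-lead orderings = 196174587693577438554

Total orderings of the 75 votes with 40 for A: C(75, 40) = 2942618815403661578310. By the Bertrand ballot formula (Cycle Lemma / reflection principle), the number of orderings in which A is strictly ahead of B throughout is (p − q)/(p + q) · C(p + q, p) = (40 − 35)/(40 + 35) · 2942618815403661578310 = 196174587693577438554.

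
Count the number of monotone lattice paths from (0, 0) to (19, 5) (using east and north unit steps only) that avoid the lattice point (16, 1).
Number of paths = 41909

Total paths from (0, 0) to (19, 5): C(24, 19) = 42504. Paths through (16, 1): (paths (0, 0) → (16, 1)) × (paths (16, 1) → (19, 5)) = C(17, 16) · C(7, 3) = 17 · 35 = 595. Avoidance count = 42504 − 595 = 41909.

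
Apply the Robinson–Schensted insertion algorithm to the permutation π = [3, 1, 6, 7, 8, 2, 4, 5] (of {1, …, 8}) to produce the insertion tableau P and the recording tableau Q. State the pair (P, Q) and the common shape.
P = [1, 2, 4, 5] / [3, 6, 7, 8];  Q = [1, 3, 4, 5] / [2, 6, 7, 8];  common shape = (4, 4)

Row-insert the values π_1, π_2, … into P one at a time, bumping the leftmost entry strictly greater than the inserted value down to the next row. The recording tableau Q records, in position (i, j), the step at which that cell was added to P.
  Insert 3 (step 1): P = [3];  Q = [1]
  Insert 1 (step 2): P = [1] / [3];  Q = [1] / [2]
  Insert 6 (step 3): P = [1, 6] / [3];  Q = [1, 3] / [2]
  Insert 7 (step 4): P = [1, 6, 7] / [3];  Q = [1, 3, 4] / [2]
  Insert 8 (step 5): P = [1, 6, 7, 8] / [3];  Q = [1, 3, 4, 5] / [2]
  Insert 2 (step 6): P = [1, 2, 7, 8] / [3, 6];  Q = [1, 3, 4, 5] / [2, 6]
  Insert 4 (step 7): P = [1, 2, 4, 8] / [3, 6, 7];  Q = [1, 3, 4, 5] / [2, 6, 7]
  Insert 5 (step 8): P = [1, 2, 4, 5] / [3, 6, 7, 8];  Q = [1, 3, 4, 5] / [2, 6, 7, 8]
Final shape: (4, 4).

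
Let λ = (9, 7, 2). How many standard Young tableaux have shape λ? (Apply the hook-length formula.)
# SYT of shape (9, 7, 2) = 322218

Hook-length formula: f^λ = n! / Π hook(c), product over all cells c of the Young diagram. For λ = (9, 7, 2), n = 18 boxes. Hook lengths by row (left-to-right, top-to-bottom): [11, 10, 8, 7, 6, 5, 4, 2, 1]; [8, 7, 5, 4, 3, 2, 1]; [2, 1]. Product of hooks = 19869696000. So f^λ = 18! / 19869696000 = 6402373705728000 / 19869696000 = 322218.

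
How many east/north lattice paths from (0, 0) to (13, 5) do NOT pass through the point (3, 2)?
Number of paths = 5708

Total paths from (0, 0) to (13, 5): C(18, 13) = 8568. Paths through (3, 2): (paths (0, 0) → (3, 2)) × (paths (3, 2) → (13, 5)) = C(5, 3) · C(13, 10) = 10 · 286 = 2860. Avoidance count = 8568 − 2860 = 5708.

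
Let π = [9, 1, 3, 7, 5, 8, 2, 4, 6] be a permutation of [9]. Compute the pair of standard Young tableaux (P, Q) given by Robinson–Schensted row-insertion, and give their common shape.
P = [1, 2, 4, 6] / [3, 5, 8] / [7] / [9];  Q = [1, 3, 4, 6] / [2, 8, 9] / [5] / [7];  common shape = (4, 3, 1, 1)

Row-insert the values π_1, π_2, … into P one at a time, bumping the leftmost entry strictly greater than the inserted value down to the next row. The recording tableau Q records, in position (i, j), the step at which that cell was added to P.
  Insert 9 (step 1): P = [9];  Q = [1]
  Insert 1 (step 2): P = [1] / [9];  Q = [1] / [2]
  Insert 3 (step 3): P = [1, 3] / [9];  Q = [1, 3] / [2]
  Insert 7 (step 4): P = [1, 3, 7] / [9];  Q = [1, 3, 4] / [2]
  Insert 5 (step 5): P = [1, 3, 5] / [7] / [9];  Q = [1, 3, 4] / [2] / [5]
  Insert 8 (step 6): P = [1, 3, 5, 8] / [7] / [9];  Q = [1, 3, 4, 6] / [2] / [5]
  Insert 2 (step 7): P = [1, 2, 5, 8] / [3] / [7] / [9];  Q = [1, 3, 4, 6] / [2] / [5] / [7]
  Insert 4 (step 8): P = [1, 2, 4, 8] / [3, 5] / [7] / [9];  Q = [1, 3, 4, 6] / [2, 8] / [5] / [7]
  Insert 6 (step 9): P = [1, 2, 4, 6] / [3, 5, 8] / [7] / [9];  Q = [1, 3, 4, 6] / [2, 8, 9] / [5] / [7]
Final shape: (4, 3, 1, 1).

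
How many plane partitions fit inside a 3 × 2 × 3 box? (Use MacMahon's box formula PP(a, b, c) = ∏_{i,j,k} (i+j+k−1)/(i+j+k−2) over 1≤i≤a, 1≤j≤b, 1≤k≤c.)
PP(3, 2, 3) = 175

Evaluate the triple product over i = 1..3, j = 1..2, k = 1..3. The factors are (2/1) · (3/2) · (4/3) · (3/2) · (4/3) · (5/4) · (3/2) · (4/3) · … (18 factors total). The numerators and denominators telescope so the product is an integer; carrying out the multiplication exactly gives PP(3, 2, 3) = 175.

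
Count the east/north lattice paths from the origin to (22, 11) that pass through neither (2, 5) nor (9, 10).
Number of paths = 187641446

Inclusion–exclusion. Total paths: C(33, 22) = 193536720. Through P₁: C(7, 2)·C(26, 20) = 4834830. Through P₂: C(19, 9)·C(14, 13) = 1293292. Since P₁ is strictly southwest of P₂, a monotone path through both must visit P₁ then P₂; paths through both = C(7, 2)·C(12, 7)·C(14, 13) = 232848. Avoid both = 193536720 − 4834830 − 1293292 + 232848 = 187641446.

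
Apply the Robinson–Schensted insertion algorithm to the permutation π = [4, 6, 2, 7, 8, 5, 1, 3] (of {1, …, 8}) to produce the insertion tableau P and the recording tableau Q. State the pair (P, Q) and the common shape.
P = [1, 3, 7, 8] / [2, 5] / [4, 6];  Q = [1, 2, 4, 5] / [3, 6] / [7, 8];  common shape = (4, 2, 2)

Row-insert the values π_1, π_2, … into P one at a time, bumping the leftmost entry strictly greater than the inserted value down to the next row. The recording tableau Q records, in position (i, j), the step at which that cell was added to P.
  Insert 4 (step 1): P = [4];  Q = [1]
  Insert 6 (step 2): P = [4, 6];  Q = [1, 2]
  Insert 2 (step 3): P = [2, 6] / [4];  Q = [1, 2] / [3]
  Insert 7 (step 4): P = [2, 6, 7] / [4];  Q = [1, 2, 4] / [3]
  Insert 8 (step 5): P = [2, 6, 7, 8] / [4];  Q = [1, 2, 4, 5] / [3]
  Insert 5 (step 6): P = [2, 5, 7, 8] / [4, 6];  Q = [1, 2, 4, 5] / [3, 6]
  Insert 1 (step 7): P = [1, 5, 7, 8] / [2, 6] / [4];  Q = [1, 2, 4, 5] / [3, 6] / [7]
  Insert 3 (step 8): P = [1, 3, 7, 8] / [2, 5] / [4, 6];  Q = [1, 2, 4, 5] / [3, 6] / [7, 8]
Final shape: (4, 2, 2).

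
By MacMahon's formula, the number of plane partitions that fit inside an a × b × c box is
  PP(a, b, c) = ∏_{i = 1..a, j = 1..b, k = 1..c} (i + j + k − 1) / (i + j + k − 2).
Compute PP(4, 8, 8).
PP(4, 8, 8) = 15484613937936

Evaluate the triple product over i = 1..4, j = 1..8, k = 1..8. The factors are (2/1) · (3/2) · (4/3) · (5/4) · (6/5) · (7/6) · (8/7) · (9/8) · … (256 factors total). The numerators and denominators telescope so the product is an integer; carrying out the multiplication exactly gives PP(4, 8, 8) = 15484613937936.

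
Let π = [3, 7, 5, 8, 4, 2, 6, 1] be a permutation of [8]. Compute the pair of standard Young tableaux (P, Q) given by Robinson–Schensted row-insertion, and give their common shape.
P = [1, 4, 6] / [2, 8] / [3] / [5] / [7];  Q = [1, 2, 4] / [3, 7] / [5] / [6] / [8];  common shape = (3, 2, 1, 1, 1)

Row-insert the values π_1, π_2, … into P one at a time, bumping the leftmost entry strictly greater than the inserted value down to the next row. The recording tableau Q records, in position (i, j), the step at which that cell was added to P.
  Insert 3 (step 1): P = [3];  Q = [1]
  Insert 7 (step 2): P = [3, 7];  Q = [1, 2]
  Insert 5 (step 3): P = [3, 5] / [7];  Q = [1, 2] / [3]
  Insert 8 (step 4): P = [3, 5, 8] / [7];  Q = [1, 2, 4] / [3]
  Insert 4 (step 5): P = [3, 4, 8] / [5] / [7];  Q = [1, 2, 4] / [3] / [5]
  Insert 2 (step 6): P = [2, 4, 8] / [3] / [5] / [7];  Q = [1, 2, 4] / [3] / [5] / [6]
  Insert 6 (step 7): P = [2, 4, 6] / [3, 8] / [5] / [7];  Q = [1, 2, 4] / [3, 7] / [5] / [6]
  Insert 1 (step 8): P = [1, 4, 6] / [2, 8] / [3] / [5] / [7];  Q = [1, 2, 4] / [3, 7] / [5] / [6] / [8]
Final shape: (3, 2, 1, 1, 1).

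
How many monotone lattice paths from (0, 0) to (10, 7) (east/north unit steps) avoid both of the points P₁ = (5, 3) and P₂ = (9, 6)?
Number of paths = 6302

Inclusion–exclusion. Total paths: C(17, 10) = 19448. Through P₁: C(8, 5)·C(9, 5) = 7056. Through P₂: C(15, 9)·C(2, 1) = 10010. Since P₁ is strictly southwest of P₂, a monotone path through both must visit P₁ then P₂; paths through both = C(8, 5)·C(7, 4)·C(2, 1) = 3920. Avoid both = 19448 − 7056 − 10010 + 3920 = 6302.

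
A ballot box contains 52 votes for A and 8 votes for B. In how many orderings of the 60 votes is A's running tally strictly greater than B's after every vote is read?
Strict-lead orderings = 1876321953

Total orderings of the 60 votes with 52 for A: C(60, 52) = 2558620845. By the Bertrand ballot formula (Cycle Lemma / reflection principle), the number of orderings in which A is strictly ahead of B throughout is (p − q)/(p + q) · C(p + q, p) = (52 − 8)/(52 + 8) · 2558620845 = 1876321953.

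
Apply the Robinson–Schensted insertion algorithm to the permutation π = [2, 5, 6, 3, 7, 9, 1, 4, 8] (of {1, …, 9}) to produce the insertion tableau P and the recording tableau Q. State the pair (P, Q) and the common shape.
P = [1, 3, 4, 7, 8] / [2, 6, 9] / [5];  Q = [1, 2, 3, 5, 6] / [4, 8, 9] / [7];  common shape = (5, 3, 1)

Row-insert the values π_1, π_2, … into P one at a time, bumping the leftmost entry strictly greater than the inserted value down to the next row. The recording tableau Q records, in position (i, j), the step at which that cell was added to P.
  Insert 2 (step 1): P = [2];  Q = [1]
  Insert 5 (step 2): P = [2, 5];  Q = [1, 2]
  Insert 6 (step 3): P = [2, 5, 6];  Q = [1, 2, 3]
  Insert 3 (step 4): P = [2, 3, 6] / [5];  Q = [1, 2, 3] / [4]
  Insert 7 (step 5): P = [2, 3, 6, 7] / [5];  Q = [1, 2, 3, 5] / [4]
  Insert 9 (step 6): P = [2, 3, 6, 7, 9] / [5];  Q = [1, 2, 3, 5, 6] / [4]
  Insert 1 (step 7): P = [1, 3, 6, 7, 9] / [2] / [5];  Q = [1, 2, 3, 5, 6] / [4] / [7]
  Insert 4 (step 8): P = [1, 3, 4, 7, 9] / [2, 6] / [5];  Q = [1, 2, 3, 5, 6] / [4, 8] / [7]
  Insert 8 (step 9): P = [1, 3, 4, 7, 8] / [2, 6, 9] / [5];  Q = [1, 2, 3, 5, 6] / [4, 8, 9] / [7]
Final shape: (5, 3, 1).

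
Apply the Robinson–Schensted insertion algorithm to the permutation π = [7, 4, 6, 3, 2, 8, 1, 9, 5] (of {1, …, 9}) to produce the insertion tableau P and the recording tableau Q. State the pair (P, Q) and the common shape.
P = [1, 5, 8, 9] / [2, 6] / [3] / [4] / [7];  Q = [1, 3, 6, 8] / [2, 9] / [4] / [5] / [7];  common shape = (4, 2, 1, 1, 1)

Row-insert the values π_1, π_2, … into P one at a time, bumping the leftmost entry strictly greater than the inserted value down to the next row. The recording tableau Q records, in position (i, j), the step at which that cell was added to P.
  Insert 7 (step 1): P = [7];  Q = [1]
  Insert 4 (step 2): P = [4] / [7];  Q = [1] / [2]
  Insert 6 (step 3): P = [4, 6] / [7];  Q = [1, 3] / [2]
  Insert 3 (step 4): P = [3, 6] / [4] / [7];  Q = [1, 3] / [2] / [4]
  Insert 2 (step 5): P = [2, 6] / [3] / [4] / [7];  Q = [1, 3] / [2] / [4] / [5]
  Insert 8 (step 6): P = [2, 6, 8] / [3] / [4] / [7];  Q = [1, 3, 6] / [2] / [4] / [5]
  Insert 1 (step 7): P = [1, 6, 8] / [2] / [3] / [4] / [7];  Q = [1, 3, 6] / [2] / [4] / [5] / [7]
  Insert 9 (step 8): P = [1, 6, 8, 9] / [2] / [3] / [4] / [7];  Q = [1, 3, 6, 8] / [2] / [4] / [5] / [7]
  Insert 5 (step 9): P = [1, 5, 8, 9] / [2, 6] / [3] / [4] / [7];  Q = [1, 3, 6, 8] / [2, 9] / [4] / [5] / [7]
Final shape: (4, 2, 1, 1, 1).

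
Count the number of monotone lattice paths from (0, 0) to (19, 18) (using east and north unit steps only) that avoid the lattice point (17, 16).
Number of paths = 10671813240

Total paths from (0, 0) to (19, 18): C(37, 19) = 17672631900. Paths through (17, 16): (paths (0, 0) → (17, 16)) × (paths (17, 16) → (19, 18)) = C(33, 17) · C(4, 2) = 1166803110 · 6 = 7000818660. Avoidance count = 17672631900 − 7000818660 = 10671813240.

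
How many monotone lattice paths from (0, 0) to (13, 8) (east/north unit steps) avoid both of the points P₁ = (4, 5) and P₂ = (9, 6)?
Number of paths = 112035

Inclusion–exclusion. Total paths: C(21, 13) = 203490. Through P₁: C(9, 4)·C(12, 9) = 27720. Through P₂: C(15, 9)·C(6, 4) = 75075. Since P₁ is strictly southwest of P₂, a monotone path through both must visit P₁ then P₂; paths through both = C(9, 4)·C(6, 5)·C(6, 4) = 11340. Avoid both = 203490 − 27720 − 75075 + 11340 = 112035.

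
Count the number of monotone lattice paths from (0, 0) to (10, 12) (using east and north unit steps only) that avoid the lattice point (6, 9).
Number of paths = 471471

Total paths from (0, 0) to (10, 12): C(22, 10) = 646646. Paths through (6, 9): (paths (0, 0) → (6, 9)) × (paths (6, 9) → (10, 12)) = C(15, 6) · C(7, 4) = 5005 · 35 = 175175. Avoidance count = 646646 − 175175 = 471471.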